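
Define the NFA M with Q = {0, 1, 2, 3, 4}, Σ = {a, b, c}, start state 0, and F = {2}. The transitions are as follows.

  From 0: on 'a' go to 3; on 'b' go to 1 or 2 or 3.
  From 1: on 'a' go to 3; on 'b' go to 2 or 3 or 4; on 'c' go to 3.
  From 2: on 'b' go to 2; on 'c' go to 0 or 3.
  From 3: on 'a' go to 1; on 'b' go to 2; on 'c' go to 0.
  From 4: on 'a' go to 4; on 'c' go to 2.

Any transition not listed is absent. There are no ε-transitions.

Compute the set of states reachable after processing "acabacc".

∅

Start in {0}.
Read 'a': {0} → {3}.
Read 'c': {3} → {0}.
Read 'a': {0} → {3}.
Read 'b': {3} → {2}.
Read 'a': {2} → ∅.
The set is empty and remains empty for the remaining 2 symbols.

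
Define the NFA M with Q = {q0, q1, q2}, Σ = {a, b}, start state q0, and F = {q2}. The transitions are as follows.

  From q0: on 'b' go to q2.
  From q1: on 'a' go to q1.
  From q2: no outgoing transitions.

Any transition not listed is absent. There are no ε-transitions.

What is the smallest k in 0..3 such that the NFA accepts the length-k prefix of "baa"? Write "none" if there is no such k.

Start in {q0}.
Read 'b': {q0} → {q2}.
None of the earlier sets intersect F, but {q2} does.

1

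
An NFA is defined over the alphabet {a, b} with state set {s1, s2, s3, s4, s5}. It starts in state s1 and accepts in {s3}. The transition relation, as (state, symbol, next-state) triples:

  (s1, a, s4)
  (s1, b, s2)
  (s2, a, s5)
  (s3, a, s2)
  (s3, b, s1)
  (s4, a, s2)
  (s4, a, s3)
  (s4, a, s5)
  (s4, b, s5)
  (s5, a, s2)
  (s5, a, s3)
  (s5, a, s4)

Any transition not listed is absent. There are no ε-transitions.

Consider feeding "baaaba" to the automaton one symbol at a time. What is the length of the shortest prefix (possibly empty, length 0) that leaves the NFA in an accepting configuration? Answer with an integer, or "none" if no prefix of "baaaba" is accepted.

3

Start in {s1}.
Read 'b': {s1} → {s2}.
Read 'a': {s2} → {s5}.
Read 'a': {s5} → {s2, s3, s4}.
None of the earlier sets intersect F, but {s2, s3, s4} does.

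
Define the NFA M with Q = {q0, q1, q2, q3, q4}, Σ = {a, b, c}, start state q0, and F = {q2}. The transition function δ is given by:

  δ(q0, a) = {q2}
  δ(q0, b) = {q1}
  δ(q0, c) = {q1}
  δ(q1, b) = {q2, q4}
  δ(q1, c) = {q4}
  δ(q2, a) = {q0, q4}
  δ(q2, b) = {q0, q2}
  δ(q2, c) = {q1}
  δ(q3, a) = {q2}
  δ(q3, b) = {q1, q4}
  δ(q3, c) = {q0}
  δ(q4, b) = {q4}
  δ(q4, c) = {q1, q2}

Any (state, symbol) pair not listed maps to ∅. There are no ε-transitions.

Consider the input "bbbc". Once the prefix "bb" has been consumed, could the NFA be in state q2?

Yes

Start in {q0}.
Read 'b': q0→{q1}; now {q1}.
Read 'b': q1→{q2, q4}; now {q2, q4}.
State q2 is in {q2, q4}.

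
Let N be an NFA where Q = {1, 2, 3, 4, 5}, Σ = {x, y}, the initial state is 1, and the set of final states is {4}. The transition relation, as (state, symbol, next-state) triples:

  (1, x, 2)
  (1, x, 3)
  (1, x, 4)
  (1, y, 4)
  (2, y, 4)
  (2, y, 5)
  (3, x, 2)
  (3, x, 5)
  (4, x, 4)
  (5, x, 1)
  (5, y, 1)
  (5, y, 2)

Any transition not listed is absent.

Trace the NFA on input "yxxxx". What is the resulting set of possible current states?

{4}

Start in {1}.
Read 'y': {1} → {4}.
Read 'x': {4} → {4}.
Read 'x': {4} → {4}.
Read 'x': {4} → {4}.
Read 'x': {4} → {4}.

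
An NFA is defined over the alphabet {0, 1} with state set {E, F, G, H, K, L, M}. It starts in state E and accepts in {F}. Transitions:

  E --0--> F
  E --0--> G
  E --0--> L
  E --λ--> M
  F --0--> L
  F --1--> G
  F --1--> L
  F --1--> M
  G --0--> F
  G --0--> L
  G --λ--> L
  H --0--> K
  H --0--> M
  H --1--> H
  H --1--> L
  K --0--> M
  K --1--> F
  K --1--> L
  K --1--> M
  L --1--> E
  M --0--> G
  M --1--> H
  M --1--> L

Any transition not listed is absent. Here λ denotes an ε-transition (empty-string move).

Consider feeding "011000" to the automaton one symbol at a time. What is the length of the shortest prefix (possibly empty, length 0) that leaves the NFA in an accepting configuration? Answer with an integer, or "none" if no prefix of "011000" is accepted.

1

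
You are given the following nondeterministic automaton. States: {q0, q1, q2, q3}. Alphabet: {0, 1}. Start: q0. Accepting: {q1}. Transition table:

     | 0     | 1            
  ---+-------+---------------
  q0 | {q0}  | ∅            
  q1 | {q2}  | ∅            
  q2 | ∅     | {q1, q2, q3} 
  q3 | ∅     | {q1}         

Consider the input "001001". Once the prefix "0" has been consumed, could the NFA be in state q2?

Start in {q0}.
Read '0': {q0} → {q0}.
State q2 is not in {q0}.

No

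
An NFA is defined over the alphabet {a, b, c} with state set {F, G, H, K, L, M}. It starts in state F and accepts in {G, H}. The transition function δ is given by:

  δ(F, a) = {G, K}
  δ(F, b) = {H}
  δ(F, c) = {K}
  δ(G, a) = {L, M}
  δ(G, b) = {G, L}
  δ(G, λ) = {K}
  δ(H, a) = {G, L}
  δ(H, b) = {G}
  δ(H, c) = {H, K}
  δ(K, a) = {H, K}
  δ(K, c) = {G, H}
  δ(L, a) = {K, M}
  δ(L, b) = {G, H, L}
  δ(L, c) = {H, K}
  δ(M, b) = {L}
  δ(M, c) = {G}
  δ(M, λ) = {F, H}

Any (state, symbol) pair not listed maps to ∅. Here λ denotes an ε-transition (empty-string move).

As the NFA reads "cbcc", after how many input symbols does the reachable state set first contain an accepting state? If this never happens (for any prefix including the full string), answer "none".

none

Start in {F}.
Read 'c': F→{K}; now {K}.
Read 'b': K→∅; now ∅.
The set is empty and remains empty for the remaining 2 symbols.
No reachable set along the way intersects F.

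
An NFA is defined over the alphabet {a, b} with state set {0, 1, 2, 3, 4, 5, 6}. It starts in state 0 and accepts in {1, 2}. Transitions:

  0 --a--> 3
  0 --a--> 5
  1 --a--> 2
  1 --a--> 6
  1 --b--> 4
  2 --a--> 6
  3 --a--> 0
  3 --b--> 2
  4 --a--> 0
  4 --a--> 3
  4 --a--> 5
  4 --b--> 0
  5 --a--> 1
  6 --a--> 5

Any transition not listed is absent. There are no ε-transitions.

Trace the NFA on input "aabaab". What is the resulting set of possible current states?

Start in {0}.
Read 'a': 0→{3, 5}; now {3, 5}.
Read 'a': 3→{0}, 5→{1}; now {0, 1}.
Read 'b': 0→∅, 1→{4}; now {4}.
Read 'a': 4→{0, 3, 5}; now {0, 3, 5}.
Read 'a': 0→{3, 5}, 3→{0}, 5→{1}; now {0, 1, 3, 5}.
Read 'b': 0→∅, 1→{4}, 3→{2}, 5→∅; now {2, 4}.

{2, 4}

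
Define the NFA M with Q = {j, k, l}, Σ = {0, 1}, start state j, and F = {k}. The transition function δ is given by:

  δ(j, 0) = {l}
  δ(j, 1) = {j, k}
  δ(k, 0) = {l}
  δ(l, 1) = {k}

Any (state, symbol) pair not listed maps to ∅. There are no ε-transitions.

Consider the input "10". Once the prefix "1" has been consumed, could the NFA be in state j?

Yes

Start in {j}.
Read '1': j→{j, k}; now {j, k}.
State j is in {j, k}.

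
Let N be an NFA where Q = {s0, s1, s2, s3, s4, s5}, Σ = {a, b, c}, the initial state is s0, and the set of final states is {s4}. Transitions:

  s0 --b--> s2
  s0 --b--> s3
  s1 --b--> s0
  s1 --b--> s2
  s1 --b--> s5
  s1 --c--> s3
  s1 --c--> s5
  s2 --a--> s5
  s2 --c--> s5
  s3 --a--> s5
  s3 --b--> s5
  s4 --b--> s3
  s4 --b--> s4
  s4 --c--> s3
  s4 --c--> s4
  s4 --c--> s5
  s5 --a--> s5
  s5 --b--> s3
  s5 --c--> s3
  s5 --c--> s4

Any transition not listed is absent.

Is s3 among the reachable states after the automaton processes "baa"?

No

Start in {s0}.
Read 'b': s0→{s2, s3}; now {s2, s3}.
Read 'a': s2→{s5}, s3→{s5}; now {s5}.
Read 'a': s5→{s5}; now {s5}.
State s3 is not in {s5}.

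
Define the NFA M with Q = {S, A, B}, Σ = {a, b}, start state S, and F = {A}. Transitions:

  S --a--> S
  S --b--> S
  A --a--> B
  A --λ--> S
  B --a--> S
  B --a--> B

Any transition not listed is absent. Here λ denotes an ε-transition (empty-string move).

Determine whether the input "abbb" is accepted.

Start in {S}.
Read 'a': S→{S}; now {S}.
Read 'b': S→{S}; now {S}.
Read 'b': S→{S}; now {S}.
Read 'b': S→{S}; now {S}.
The final set {S} contains no accepting state.

No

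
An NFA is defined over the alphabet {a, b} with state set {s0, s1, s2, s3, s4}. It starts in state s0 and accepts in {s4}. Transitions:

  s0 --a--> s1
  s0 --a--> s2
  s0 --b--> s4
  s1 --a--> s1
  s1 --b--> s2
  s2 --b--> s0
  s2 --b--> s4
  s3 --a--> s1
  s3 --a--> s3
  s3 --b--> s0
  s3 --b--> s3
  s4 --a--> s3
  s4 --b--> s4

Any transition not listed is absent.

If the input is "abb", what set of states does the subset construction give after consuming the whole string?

{s0, s4}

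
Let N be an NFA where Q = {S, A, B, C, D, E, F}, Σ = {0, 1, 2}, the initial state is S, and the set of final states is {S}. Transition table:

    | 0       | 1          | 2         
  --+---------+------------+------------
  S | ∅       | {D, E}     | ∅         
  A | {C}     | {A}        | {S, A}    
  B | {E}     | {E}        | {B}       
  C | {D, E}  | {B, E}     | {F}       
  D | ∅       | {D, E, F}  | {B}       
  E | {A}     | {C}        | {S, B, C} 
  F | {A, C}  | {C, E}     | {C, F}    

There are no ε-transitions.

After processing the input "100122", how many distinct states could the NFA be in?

2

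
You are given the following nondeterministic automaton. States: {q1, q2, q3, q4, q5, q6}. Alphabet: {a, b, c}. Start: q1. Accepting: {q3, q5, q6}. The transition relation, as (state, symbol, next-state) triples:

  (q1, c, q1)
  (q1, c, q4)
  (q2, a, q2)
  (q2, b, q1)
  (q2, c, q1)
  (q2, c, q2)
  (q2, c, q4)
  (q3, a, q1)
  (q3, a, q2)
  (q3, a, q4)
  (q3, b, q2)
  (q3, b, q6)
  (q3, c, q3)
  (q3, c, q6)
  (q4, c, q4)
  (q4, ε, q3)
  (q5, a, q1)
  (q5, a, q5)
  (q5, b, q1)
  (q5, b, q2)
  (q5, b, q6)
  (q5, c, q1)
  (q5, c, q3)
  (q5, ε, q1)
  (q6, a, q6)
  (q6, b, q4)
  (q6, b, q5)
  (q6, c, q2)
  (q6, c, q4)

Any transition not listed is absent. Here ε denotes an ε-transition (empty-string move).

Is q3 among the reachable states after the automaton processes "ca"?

Yes

Start in {q1}.
Read 'c': q1→{q1, q4}; union {q1, q4}; ε-closure = {q1, q3, q4}.
Read 'a': q1→∅, q3→{q1, q2, q4}, q4→∅; union {q1, q2, q4}; ε-closure = {q1, q2, q3, q4}.
State q3 is in {q1, q2, q3, q4}.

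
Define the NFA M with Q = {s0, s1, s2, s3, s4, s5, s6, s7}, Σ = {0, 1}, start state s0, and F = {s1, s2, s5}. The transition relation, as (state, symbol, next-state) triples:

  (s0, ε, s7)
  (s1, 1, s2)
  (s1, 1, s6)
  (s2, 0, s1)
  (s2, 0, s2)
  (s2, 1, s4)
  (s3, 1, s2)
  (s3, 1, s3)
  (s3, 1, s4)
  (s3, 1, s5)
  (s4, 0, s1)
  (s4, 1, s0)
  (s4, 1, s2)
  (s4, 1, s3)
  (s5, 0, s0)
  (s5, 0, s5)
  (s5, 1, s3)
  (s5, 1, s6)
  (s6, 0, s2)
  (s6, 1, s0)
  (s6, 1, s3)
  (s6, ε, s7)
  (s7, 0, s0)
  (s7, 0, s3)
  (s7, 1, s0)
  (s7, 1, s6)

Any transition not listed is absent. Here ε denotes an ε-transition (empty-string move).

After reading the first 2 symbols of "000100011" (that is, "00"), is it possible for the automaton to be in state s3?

Start: ε-closure({s0}) = {s0, s7}.
Read '0': {s0, s7} → {s0, s3, s7}.
Read '0': {s0, s3, s7} → {s0, s3, s7}.
State s3 is in {s0, s3, s7}.

Yes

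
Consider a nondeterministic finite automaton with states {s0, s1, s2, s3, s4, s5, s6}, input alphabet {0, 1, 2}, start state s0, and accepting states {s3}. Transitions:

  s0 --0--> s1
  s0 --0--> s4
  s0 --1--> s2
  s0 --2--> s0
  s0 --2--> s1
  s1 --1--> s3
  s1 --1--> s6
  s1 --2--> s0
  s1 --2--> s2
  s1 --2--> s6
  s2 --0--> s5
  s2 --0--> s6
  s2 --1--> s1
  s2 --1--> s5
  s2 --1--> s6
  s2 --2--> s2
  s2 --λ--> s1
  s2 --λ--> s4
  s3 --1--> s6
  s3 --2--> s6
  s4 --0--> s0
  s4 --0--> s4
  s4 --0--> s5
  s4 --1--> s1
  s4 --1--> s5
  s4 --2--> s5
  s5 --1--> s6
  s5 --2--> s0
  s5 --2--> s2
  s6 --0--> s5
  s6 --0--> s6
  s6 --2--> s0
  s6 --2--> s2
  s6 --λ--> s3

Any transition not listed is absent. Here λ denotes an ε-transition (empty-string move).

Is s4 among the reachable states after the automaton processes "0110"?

Start in {s0}.
Read '0': s0→{s1, s4}; now {s1, s4}.
Read '1': s1→{s3, s6}, s4→{s1, s5}; now {s1, s3, s5, s6}.
Read '1': s1→{s3, s6}, s3→{s6}, s5→{s6}, s6→∅; now {s3, s6}.
Read '0': s3→∅, s6→{s5, s6}; union {s5, s6}; ε-closure = {s3, s5, s6}.
State s4 is not in {s3, s5, s6}.

No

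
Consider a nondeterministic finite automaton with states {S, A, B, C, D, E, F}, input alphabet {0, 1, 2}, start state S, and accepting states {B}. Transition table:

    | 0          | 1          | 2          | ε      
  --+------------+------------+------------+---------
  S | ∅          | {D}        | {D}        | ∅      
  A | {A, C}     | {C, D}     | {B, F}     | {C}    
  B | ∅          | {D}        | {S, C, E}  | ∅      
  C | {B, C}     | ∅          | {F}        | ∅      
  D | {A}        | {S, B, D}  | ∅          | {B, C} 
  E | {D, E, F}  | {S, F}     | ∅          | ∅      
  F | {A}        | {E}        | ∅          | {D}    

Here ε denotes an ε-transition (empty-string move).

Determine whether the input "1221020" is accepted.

Yes

Start in {S}.
Read '1': {S} → {B, C, D}.
Read '2': {B, C, D} → {S, B, C, D, E, F}.
Read '2': {S, B, C, D, E, F} → {S, B, C, D, E, F}.
Read '1': {S, B, C, D, E, F} → {S, B, C, D, E, F}.
Read '0': {S, B, C, D, E, F} → {A, B, C, D, E, F}.
Read '2': {A, B, C, D, E, F} → {S, B, C, D, E, F}.
Read '0': {S, B, C, D, E, F} → {A, B, C, D, E, F}.
The final set {A, B, C, D, E, F} contains the accepting state B.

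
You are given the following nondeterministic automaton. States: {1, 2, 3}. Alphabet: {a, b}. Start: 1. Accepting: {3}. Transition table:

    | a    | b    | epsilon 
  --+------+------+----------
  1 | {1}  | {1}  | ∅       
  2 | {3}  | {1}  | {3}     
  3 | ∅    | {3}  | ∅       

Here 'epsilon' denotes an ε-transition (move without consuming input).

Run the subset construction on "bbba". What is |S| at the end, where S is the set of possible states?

Start in {1}.
Read 'b': 1→{1}; now {1}.
Read 'b': 1→{1}; now {1}.
Read 'b': 1→{1}; now {1}.
Read 'a': 1→{1}; now {1}.
That set has 1 state.

1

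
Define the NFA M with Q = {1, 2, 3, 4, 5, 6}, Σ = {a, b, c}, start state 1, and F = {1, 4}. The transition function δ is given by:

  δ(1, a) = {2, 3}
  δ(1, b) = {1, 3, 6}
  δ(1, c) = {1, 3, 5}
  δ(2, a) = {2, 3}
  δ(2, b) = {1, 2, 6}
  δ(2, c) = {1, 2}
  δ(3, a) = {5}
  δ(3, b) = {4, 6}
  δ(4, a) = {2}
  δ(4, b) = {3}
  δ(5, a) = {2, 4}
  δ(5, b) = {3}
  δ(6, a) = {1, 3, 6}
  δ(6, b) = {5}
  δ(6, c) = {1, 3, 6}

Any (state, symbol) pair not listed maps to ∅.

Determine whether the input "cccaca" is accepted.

No

Start in {1}.
Read 'c': {1} → {1, 3, 5}.
Read 'c': {1, 3, 5} → {1, 3, 5}.
Read 'c': {1, 3, 5} → {1, 3, 5}.
Read 'a': {1, 3, 5} → {2, 3, 4, 5}.
Read 'c': {2, 3, 4, 5} → {1, 2}.
Read 'a': {1, 2} → {2, 3}.
The final set {2, 3} contains no accepting state.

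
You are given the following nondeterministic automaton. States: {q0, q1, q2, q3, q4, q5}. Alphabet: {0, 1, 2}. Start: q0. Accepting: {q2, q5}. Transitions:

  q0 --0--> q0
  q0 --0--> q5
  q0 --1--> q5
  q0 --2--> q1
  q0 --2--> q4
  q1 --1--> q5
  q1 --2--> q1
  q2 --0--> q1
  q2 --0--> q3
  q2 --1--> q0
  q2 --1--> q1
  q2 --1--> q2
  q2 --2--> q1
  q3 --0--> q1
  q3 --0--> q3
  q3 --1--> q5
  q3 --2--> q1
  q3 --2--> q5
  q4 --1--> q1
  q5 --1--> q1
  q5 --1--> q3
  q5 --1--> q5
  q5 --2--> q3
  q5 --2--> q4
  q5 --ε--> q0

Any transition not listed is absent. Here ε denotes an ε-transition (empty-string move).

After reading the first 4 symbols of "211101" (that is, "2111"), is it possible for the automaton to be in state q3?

Start in {q0}.
Read '2': q0→{q1, q4}; now {q1, q4}.
Read '1': q1→{q5}, q4→{q1}; union {q1, q5}; ε-closure = {q0, q1, q5}.
Read '1': q0→{q5}, q1→{q5}, q5→{q1, q3, q5}; union {q1, q3, q5}; ε-closure = {q0, q1, q3, q5}.
Read '1': q0→{q5}, q1→{q5}, q3→{q5}, q5→{q1, q3, q5}; union {q1, q3, q5}; ε-closure = {q0, q1, q3, q5}.
State q3 is in {q0, q1, q3, q5}.

Yes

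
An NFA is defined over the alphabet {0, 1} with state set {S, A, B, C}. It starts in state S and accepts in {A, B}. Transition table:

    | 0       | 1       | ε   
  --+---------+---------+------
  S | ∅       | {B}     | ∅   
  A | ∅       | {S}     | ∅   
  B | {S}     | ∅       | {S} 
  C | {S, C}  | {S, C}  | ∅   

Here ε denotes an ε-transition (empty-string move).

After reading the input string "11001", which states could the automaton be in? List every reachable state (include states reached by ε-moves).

Start in {S}.
Read '1': S→{B}; union {B}; ε-closure = {S, B}.
Read '1': S→{B}, B→∅; union {B}; ε-closure = {S, B}.
Read '0': S→∅, B→{S}; now {S}.
Read '0': S→∅; now ∅.
The set is empty and remains empty for the remaining 1 symbol.

∅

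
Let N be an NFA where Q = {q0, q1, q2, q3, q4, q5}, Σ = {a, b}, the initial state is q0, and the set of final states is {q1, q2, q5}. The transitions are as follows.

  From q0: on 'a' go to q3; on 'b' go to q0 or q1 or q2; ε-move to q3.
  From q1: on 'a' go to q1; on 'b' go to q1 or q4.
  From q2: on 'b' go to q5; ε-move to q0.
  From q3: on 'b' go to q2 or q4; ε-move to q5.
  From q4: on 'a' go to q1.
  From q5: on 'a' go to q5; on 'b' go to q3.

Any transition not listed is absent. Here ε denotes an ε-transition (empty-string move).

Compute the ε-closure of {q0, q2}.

{q0, q2, q3, q5}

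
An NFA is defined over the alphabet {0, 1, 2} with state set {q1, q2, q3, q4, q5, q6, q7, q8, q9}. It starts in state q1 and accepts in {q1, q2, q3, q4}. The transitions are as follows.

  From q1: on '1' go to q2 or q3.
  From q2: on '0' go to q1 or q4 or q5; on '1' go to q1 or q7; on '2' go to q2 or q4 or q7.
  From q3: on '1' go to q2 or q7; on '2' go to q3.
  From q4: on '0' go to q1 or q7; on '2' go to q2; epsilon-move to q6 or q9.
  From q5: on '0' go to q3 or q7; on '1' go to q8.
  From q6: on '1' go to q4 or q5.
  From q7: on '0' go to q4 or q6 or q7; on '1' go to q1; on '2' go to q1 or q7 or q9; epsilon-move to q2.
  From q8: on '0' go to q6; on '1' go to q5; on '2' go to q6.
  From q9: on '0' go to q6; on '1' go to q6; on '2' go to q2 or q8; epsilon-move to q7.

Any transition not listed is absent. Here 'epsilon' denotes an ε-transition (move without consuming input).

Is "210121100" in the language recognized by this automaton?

Start in {q1}.
Read '2': q1→∅; now ∅.
The set is empty and remains empty for the remaining 8 symbols.
The final set ∅ contains no accepting state.

No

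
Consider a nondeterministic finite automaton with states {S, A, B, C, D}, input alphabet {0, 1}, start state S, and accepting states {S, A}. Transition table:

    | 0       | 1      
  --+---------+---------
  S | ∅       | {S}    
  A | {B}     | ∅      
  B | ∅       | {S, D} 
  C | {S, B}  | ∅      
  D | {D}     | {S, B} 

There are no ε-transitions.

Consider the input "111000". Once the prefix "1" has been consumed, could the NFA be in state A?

No

Start in {S}.
Read '1': S→{S}; now {S}.
State A is not in {S}.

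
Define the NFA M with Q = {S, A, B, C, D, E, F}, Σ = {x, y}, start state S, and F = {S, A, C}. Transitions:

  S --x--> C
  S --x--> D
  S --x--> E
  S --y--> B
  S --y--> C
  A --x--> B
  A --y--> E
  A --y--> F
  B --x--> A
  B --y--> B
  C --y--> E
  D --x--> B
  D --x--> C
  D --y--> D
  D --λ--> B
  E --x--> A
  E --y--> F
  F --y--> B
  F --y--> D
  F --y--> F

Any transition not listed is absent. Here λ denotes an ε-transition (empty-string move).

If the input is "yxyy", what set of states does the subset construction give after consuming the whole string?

Start in {S}.
Read 'y': S→{B, C}; now {B, C}.
Read 'x': B→{A}, C→∅; now {A}.
Read 'y': A→{E, F}; now {E, F}.
Read 'y': E→{F}, F→{B, D, F}; now {B, D, F}.

{B, D, F}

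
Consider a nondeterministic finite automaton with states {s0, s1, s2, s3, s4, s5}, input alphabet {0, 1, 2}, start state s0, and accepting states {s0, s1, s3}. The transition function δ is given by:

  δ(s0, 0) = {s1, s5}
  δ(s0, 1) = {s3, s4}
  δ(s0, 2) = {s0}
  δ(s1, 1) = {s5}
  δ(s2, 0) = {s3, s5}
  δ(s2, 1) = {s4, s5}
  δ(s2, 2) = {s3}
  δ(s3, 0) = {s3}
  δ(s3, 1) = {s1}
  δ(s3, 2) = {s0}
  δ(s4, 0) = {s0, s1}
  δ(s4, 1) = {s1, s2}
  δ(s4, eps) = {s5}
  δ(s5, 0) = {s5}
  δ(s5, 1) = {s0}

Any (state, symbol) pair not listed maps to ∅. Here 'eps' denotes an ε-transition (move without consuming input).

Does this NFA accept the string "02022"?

Start in {s0}.
Read '0': s0→{s1, s5}; now {s1, s5}.
Read '2': s1→∅, s5→∅; now ∅.
The set is empty and remains empty for the remaining 3 symbols.
The final set ∅ contains no accepting state.

No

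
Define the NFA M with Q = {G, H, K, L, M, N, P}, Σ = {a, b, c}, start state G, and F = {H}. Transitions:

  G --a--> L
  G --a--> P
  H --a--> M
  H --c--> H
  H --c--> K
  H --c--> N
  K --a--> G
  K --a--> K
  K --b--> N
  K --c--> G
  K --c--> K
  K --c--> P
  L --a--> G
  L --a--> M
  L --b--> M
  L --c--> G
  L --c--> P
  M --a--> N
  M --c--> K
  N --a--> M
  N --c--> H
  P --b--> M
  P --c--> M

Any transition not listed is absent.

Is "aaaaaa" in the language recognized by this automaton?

No

Start in {G}.
Read 'a': {G} → {L, P}.
Read 'a': {L, P} → {G, M}.
Read 'a': {G, M} → {L, N, P}.
Read 'a': {L, N, P} → {G, M}.
Read 'a': {G, M} → {L, N, P}.
Read 'a': {L, N, P} → {G, M}.
The final set {G, M} contains no accepting state.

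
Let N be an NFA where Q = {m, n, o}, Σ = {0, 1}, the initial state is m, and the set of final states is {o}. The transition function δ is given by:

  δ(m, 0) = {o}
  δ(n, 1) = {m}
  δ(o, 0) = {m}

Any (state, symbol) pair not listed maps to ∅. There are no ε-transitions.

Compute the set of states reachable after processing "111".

Start in {m}.
Read '1': {m} → ∅.
The set is empty and remains empty for the remaining 2 symbols.

∅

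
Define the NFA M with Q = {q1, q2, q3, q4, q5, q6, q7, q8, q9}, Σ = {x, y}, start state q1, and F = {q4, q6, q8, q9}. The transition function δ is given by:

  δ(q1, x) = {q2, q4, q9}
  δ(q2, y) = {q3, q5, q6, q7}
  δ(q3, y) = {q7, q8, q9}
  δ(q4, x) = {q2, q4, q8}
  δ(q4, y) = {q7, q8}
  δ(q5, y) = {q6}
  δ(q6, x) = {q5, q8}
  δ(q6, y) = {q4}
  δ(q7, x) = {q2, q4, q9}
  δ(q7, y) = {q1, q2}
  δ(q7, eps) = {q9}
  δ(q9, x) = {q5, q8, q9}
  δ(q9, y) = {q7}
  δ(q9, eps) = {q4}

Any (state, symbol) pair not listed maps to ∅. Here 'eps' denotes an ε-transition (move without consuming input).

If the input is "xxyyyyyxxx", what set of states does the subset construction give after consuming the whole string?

{q2, q4, q5, q8, q9}

Start in {q1}.
Read 'x': q1→{q2, q4, q9}; now {q2, q4, q9}.
Read 'x': q2→∅, q4→{q2, q4, q8}, q9→{q5, q8, q9}; now {q2, q4, q5, q8, q9}.
Read 'y': q2→{q3, q5, q6, q7}, q4→{q7, q8}, q5→{q6}, q8→∅, q9→{q7}; union {q3, q5, q6, q7, q8}; ε-closure = {q3, q4, q5, q6, q7, q8, q9}.
Read 'y': q3→{q7, q8, q9}, q4→{q7, q8}, q5→{q6}, q6→{q4}, q7→{q1, q2}, q8→∅, q9→{q7}; now {q1, q2, q4, q6, q7, q8, q9}.
Read 'y': q1→∅, q2→{q3, q5, q6, q7}, q4→{q7, q8}, q6→{q4}, q7→{q1, q2}, q8→∅, q9→{q7}; union {q1, q2, q3, q4, q5, q6, q7, q8}; ε-closure = {q1, q2, q3, q4, q5, q6, q7, q8, q9}.
Read 'y': q1→∅, q2→{q3, q5, q6, q7}, q3→{q7, q8, q9}, q4→{q7, q8}, q5→{q6}, q6→{q4}, q7→{q1, q2}, q8→∅, q9→{q7}; now {q1, q2, q3, q4, q5, q6, q7, q8, q9}.
Read 'y': q1→∅, q2→{q3, q5, q6, q7}, q3→{q7, q8, q9}, q4→{q7, q8}, q5→{q6}, q6→{q4}, q7→{q1, q2}, q8→∅, q9→{q7}; now {q1, q2, q3, q4, q5, q6, q7, q8, q9}.
Read 'x': q1→{q2, q4, q9}, q2→∅, q3→∅, q4→{q2, q4, q8}, q5→∅, q6→{q5, q8}, q7→{q2, q4, q9}, q8→∅, q9→{q5, q8, q9}; now {q2, q4, q5, q8, q9}.
Read 'x': q2→∅, q4→{q2, q4, q8}, q5→∅, q8→∅, q9→{q5, q8, q9}; now {q2, q4, q5, q8, q9}.
Read 'x': q2→∅, q4→{q2, q4, q8}, q5→∅, q8→∅, q9→{q5, q8, q9}; now {q2, q4, q5, q8, q9}.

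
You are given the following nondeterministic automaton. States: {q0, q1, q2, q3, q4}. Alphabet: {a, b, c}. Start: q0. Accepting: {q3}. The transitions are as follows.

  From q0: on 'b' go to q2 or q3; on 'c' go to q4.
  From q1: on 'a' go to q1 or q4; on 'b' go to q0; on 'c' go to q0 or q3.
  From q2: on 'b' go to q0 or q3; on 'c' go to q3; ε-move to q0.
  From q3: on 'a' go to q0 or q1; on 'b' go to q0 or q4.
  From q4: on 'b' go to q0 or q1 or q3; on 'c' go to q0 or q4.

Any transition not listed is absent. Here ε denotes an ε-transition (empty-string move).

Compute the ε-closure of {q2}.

{q0, q2}

Begin with {q2}.
ε-move q2 → q0; add q0.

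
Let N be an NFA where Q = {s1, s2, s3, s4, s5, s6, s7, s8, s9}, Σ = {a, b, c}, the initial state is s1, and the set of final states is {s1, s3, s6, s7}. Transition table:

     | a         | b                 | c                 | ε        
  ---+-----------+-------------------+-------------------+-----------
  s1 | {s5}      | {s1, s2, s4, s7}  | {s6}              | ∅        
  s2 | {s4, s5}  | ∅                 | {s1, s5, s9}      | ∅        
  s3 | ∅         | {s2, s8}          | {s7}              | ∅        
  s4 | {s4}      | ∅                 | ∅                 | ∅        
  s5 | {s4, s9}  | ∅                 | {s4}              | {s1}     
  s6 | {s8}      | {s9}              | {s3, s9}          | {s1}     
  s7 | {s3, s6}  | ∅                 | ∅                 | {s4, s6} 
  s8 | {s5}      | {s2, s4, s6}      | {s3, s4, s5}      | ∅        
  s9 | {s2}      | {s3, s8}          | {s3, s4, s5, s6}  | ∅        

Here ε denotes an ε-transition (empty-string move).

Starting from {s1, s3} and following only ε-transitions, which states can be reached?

{s1, s3}

Begin with {s1, s3}.
No ε-moves leave this set, so the closure equals the set itself.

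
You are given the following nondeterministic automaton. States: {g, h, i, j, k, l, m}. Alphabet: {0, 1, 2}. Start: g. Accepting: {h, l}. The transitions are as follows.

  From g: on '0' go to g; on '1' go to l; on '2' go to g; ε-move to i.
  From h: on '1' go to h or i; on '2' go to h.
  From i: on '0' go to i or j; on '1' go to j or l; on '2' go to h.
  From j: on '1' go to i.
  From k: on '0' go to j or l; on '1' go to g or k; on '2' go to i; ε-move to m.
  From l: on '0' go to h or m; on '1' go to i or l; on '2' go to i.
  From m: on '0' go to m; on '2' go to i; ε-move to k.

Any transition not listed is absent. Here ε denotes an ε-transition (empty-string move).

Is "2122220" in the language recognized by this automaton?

No

Start: ε-closure({g}) = {g, i}.
Read '2': g→{g}, i→{h}; union {g, h}; ε-closure = {g, h, i}.
Read '1': g→{l}, h→{h, i}, i→{j, l}; now {h, i, j, l}.
Read '2': h→{h}, i→{h}, j→∅, l→{i}; now {h, i}.
Read '2': h→{h}, i→{h}; now {h}.
Read '2': h→{h}; now {h}.
Read '2': h→{h}; now {h}.
Read '0': h→∅; now ∅.
The final set ∅ contains no accepting state.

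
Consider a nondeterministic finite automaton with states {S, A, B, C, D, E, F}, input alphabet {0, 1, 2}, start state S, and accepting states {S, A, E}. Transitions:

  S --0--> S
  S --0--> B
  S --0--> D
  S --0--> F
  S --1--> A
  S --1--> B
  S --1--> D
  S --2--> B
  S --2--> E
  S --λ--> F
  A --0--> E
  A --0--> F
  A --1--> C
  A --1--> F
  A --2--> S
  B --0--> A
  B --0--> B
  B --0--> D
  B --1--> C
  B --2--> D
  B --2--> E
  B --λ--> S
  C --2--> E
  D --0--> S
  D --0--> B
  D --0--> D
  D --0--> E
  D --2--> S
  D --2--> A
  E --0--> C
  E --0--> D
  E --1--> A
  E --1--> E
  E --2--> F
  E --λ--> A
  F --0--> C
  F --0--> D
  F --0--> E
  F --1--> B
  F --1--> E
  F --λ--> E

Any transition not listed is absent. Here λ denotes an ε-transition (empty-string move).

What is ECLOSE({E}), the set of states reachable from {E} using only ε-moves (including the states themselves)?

{A, E}

Begin with {E}.
ε-move E → A; add A.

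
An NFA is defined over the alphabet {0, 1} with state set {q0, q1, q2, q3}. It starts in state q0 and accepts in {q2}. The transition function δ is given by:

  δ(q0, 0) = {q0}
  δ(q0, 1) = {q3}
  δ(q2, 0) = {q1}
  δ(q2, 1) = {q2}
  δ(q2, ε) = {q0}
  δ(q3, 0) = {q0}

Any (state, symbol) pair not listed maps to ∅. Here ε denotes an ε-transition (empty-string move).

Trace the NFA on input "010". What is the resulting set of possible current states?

Start in {q0}.
Read '0': q0→{q0}; now {q0}.
Read '1': q0→{q3}; now {q3}.
Read '0': q3→{q0}; now {q0}.

{q0}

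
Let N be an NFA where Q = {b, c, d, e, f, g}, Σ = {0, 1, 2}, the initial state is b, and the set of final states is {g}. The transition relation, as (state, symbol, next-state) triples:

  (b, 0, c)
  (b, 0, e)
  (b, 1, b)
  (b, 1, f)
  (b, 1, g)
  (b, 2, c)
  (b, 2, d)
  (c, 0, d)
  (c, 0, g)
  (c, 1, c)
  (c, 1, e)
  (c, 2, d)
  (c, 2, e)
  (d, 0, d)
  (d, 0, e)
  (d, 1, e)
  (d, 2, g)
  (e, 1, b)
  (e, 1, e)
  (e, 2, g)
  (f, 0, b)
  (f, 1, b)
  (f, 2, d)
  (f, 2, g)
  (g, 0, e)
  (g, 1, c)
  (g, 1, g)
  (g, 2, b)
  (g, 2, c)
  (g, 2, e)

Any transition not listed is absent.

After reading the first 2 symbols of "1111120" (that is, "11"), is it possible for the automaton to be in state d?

No

Start in {b}.
Read '1': {b} → {b, f, g}.
Read '1': {b, f, g} → {b, c, f, g}.
State d is not in {b, c, f, g}.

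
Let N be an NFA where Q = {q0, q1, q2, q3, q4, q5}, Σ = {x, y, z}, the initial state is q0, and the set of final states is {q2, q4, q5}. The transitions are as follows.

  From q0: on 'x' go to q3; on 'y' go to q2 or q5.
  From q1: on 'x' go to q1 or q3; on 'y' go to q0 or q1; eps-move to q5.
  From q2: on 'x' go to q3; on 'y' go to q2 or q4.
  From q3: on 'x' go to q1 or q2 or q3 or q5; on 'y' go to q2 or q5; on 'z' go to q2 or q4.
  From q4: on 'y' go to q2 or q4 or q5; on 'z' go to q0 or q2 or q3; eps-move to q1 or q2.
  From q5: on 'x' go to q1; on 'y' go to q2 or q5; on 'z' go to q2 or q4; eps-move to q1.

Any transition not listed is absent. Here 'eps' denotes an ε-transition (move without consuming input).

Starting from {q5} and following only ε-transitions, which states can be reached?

{q1, q5}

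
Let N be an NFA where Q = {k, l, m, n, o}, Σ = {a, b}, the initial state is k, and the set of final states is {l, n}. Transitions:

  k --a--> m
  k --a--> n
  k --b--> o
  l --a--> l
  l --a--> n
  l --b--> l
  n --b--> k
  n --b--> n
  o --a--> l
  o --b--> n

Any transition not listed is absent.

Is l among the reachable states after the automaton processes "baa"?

Yes

Start in {k}.
Read 'b': k→{o}; now {o}.
Read 'a': o→{l}; now {l}.
Read 'a': l→{l, n}; now {l, n}.
State l is in {l, n}.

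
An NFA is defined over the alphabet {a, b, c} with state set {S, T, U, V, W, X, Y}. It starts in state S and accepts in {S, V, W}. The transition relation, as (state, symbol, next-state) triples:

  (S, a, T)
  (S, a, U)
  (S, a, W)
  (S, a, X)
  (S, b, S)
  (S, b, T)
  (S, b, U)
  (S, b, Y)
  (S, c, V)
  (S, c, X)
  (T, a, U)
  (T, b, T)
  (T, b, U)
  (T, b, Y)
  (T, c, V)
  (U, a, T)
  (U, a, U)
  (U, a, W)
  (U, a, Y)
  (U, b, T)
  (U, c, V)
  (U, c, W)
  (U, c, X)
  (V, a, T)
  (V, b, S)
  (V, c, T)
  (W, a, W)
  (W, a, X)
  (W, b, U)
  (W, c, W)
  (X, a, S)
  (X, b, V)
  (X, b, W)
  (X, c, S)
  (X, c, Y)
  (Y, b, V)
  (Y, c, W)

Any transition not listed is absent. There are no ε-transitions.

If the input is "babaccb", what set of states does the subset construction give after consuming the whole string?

Start in {S}.
Read 'b': S→{S, T, U, Y}; now {S, T, U, Y}.
Read 'a': S→{T, U, W, X}, T→{U}, U→{T, U, W, Y}, Y→∅; now {T, U, W, X, Y}.
Read 'b': T→{T, U, Y}, U→{T}, W→{U}, X→{V, W}, Y→{V}; now {T, U, V, W, Y}.
Read 'a': T→{U}, U→{T, U, W, Y}, V→{T}, W→{W, X}, Y→∅; now {T, U, W, X, Y}.
Read 'c': T→{V}, U→{V, W, X}, W→{W}, X→{S, Y}, Y→{W}; now {S, V, W, X, Y}.
Read 'c': S→{V, X}, V→{T}, W→{W}, X→{S, Y}, Y→{W}; now {S, T, V, W, X, Y}.
Read 'b': S→{S, T, U, Y}, T→{T, U, Y}, V→{S}, W→{U}, X→{V, W}, Y→{V}; now {S, T, U, V, W, Y}.

{S, T, U, V, W, Y}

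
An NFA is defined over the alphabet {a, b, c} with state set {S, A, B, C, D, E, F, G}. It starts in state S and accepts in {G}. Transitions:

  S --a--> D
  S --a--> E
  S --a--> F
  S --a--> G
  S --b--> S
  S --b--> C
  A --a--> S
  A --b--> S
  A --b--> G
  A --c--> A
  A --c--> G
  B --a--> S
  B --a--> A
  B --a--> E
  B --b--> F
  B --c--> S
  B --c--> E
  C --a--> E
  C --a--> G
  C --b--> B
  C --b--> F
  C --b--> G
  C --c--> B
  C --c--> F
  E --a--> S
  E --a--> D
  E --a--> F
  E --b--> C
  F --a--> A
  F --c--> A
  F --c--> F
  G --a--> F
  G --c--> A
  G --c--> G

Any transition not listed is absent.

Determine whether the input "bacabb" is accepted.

Yes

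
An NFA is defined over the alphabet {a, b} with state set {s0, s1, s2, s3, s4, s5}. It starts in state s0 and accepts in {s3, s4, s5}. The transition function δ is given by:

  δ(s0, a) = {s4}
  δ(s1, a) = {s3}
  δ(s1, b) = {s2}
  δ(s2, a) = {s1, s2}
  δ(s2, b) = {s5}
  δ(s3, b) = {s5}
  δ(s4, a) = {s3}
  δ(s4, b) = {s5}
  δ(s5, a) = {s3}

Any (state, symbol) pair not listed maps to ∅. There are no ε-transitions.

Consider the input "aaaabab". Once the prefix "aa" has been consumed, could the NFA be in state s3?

Yes

Start in {s0}.
Read 'a': {s0} → {s4}.
Read 'a': {s4} → {s3}.
State s3 is in {s3}.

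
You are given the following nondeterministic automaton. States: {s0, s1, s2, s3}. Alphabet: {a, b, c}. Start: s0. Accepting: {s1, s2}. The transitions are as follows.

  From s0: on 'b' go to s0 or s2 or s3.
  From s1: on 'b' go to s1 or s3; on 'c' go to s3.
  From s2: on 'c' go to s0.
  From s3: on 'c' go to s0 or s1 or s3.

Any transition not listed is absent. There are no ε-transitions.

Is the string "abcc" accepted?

No

Start in {s0}.
Read 'a': {s0} → ∅.
The set is empty and remains empty for the remaining 3 symbols.
The final set ∅ contains no accepting state.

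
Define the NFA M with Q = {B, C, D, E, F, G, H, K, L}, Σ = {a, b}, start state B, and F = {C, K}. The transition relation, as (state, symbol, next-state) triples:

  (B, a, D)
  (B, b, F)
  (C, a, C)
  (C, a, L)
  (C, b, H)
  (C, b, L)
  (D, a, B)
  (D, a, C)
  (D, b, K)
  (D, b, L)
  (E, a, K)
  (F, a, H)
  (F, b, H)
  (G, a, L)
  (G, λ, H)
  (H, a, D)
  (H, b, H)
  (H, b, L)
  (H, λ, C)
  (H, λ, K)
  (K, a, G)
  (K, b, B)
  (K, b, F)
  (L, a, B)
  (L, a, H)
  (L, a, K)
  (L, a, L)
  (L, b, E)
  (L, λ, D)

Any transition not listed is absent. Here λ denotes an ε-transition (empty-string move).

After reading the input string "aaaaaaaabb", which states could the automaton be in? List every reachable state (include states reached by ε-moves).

Start in {B}.
Read 'a': B→{D}; now {D}.
Read 'a': D→{B, C}; now {B, C}.
Read 'a': B→{D}, C→{C, L}; now {C, D, L}.
Read 'a': C→{C, L}, D→{B, C}, L→{B, H, K, L}; union {B, C, H, K, L}; ε-closure = {B, C, D, H, K, L}.
Read 'a': B→{D}, C→{C, L}, D→{B, C}, H→{D}, K→{G}, L→{B, H, K, L}; now {B, C, D, G, H, K, L}.
Read 'a': B→{D}, C→{C, L}, D→{B, C}, G→{L}, H→{D}, K→{G}, L→{B, H, K, L}; now {B, C, D, G, H, K, L}.
Read 'a': B→{D}, C→{C, L}, D→{B, C}, G→{L}, H→{D}, K→{G}, L→{B, H, K, L}; now {B, C, D, G, H, K, L}.
Read 'a': B→{D}, C→{C, L}, D→{B, C}, G→{L}, H→{D}, K→{G}, L→{B, H, K, L}; now {B, C, D, G, H, K, L}.
Read 'b': B→{F}, C→{H, L}, D→{K, L}, G→∅, H→{H, L}, K→{B, F}, L→{E}; union {B, E, F, H, K, L}; ε-closure = {B, C, D, E, F, H, K, L}.
Read 'b': B→{F}, C→{H, L}, D→{K, L}, E→∅, F→{H}, H→{H, L}, K→{B, F}, L→{E}; union {B, E, F, H, K, L}; ε-closure = {B, C, D, E, F, H, K, L}.

{B, C, D, E, F, H, K, L}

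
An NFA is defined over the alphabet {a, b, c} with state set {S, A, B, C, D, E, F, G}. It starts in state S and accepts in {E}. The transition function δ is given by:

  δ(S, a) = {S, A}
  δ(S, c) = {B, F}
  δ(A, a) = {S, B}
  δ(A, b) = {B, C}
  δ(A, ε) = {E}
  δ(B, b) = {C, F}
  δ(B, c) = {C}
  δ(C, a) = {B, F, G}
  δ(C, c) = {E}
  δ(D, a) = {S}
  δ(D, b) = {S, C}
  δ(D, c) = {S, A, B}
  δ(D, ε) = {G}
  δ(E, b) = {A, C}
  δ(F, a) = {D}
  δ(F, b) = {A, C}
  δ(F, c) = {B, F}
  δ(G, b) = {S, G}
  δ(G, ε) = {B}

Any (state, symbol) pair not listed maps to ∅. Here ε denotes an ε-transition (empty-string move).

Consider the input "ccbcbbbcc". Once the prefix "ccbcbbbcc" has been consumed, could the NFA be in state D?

No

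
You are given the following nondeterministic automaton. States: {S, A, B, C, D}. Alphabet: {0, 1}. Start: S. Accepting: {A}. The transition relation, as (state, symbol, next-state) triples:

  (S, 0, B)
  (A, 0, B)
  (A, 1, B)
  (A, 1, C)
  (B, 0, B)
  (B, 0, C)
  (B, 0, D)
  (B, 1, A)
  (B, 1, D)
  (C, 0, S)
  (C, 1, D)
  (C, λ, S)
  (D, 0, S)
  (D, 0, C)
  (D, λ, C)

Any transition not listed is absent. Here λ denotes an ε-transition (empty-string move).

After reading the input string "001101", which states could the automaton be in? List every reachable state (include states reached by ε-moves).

{S, A, C, D}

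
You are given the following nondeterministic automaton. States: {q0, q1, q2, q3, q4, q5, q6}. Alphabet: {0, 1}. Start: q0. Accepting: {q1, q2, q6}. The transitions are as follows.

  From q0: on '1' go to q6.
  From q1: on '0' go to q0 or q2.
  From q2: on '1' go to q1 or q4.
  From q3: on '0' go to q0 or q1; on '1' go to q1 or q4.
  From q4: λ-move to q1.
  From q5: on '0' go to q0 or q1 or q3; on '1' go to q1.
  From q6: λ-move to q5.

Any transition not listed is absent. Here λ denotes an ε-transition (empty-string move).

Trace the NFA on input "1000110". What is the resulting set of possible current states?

{q0, q2}

Start in {q0}.
Read '1': {q0} → {q5, q6}.
Read '0': {q5, q6} → {q0, q1, q3}.
Read '0': {q0, q1, q3} → {q0, q1, q2}.
Read '0': {q0, q1, q2} → {q0, q2}.
Read '1': {q0, q2} → {q1, q4, q5, q6}.
Read '1': {q1, q4, q5, q6} → {q1}.
Read '0': {q1} → {q0, q2}.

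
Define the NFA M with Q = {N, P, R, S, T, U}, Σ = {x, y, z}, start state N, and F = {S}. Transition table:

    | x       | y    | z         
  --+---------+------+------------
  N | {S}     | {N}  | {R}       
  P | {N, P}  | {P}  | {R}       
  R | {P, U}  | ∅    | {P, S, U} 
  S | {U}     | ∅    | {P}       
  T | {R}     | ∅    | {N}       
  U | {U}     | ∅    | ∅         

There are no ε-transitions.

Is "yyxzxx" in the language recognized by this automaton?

Start in {N}.
Read 'y': N→{N}; now {N}.
Read 'y': N→{N}; now {N}.
Read 'x': N→{S}; now {S}.
Read 'z': S→{P}; now {P}.
Read 'x': P→{N, P}; now {N, P}.
Read 'x': N→{S}, P→{N, P}; now {N, P, S}.
The final set {N, P, S} contains the accepting state S.

Yes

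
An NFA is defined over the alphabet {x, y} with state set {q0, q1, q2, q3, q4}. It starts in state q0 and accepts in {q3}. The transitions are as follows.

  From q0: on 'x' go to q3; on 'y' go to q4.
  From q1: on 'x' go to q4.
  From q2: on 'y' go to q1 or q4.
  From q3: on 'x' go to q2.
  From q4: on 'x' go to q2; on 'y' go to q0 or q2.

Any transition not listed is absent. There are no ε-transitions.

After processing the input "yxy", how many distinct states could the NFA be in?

Start in {q0}.
Read 'y': {q0} → {q4}.
Read 'x': {q4} → {q2}.
Read 'y': {q2} → {q1, q4}.
That set has 2 states.

2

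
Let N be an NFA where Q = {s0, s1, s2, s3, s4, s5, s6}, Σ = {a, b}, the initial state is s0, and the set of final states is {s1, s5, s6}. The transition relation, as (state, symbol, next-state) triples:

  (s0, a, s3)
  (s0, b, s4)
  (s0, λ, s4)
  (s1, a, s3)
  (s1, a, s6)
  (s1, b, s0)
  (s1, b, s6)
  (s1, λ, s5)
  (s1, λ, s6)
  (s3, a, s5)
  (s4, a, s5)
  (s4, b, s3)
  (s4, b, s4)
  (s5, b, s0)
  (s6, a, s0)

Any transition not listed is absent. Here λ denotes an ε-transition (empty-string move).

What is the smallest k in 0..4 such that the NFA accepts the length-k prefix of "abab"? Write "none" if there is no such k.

1

Start: ε-closure({s0}) = {s0, s4}.
Read 'a': {s0, s4} → {s3, s5}.
None of the earlier sets intersect F, but {s3, s5} does.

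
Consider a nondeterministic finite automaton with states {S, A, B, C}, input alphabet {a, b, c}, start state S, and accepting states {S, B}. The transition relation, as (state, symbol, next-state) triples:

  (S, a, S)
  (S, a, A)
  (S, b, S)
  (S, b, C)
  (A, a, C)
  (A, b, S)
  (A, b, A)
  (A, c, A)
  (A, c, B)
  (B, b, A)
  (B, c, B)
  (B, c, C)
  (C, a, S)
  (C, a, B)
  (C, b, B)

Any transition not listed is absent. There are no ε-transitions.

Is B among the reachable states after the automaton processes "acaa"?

Yes

Start in {S}.
Read 'a': {S} → {S, A}.
Read 'c': {S, A} → {A, B}.
Read 'a': {A, B} → {C}.
Read 'a': {C} → {S, B}.
State B is in {S, B}.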